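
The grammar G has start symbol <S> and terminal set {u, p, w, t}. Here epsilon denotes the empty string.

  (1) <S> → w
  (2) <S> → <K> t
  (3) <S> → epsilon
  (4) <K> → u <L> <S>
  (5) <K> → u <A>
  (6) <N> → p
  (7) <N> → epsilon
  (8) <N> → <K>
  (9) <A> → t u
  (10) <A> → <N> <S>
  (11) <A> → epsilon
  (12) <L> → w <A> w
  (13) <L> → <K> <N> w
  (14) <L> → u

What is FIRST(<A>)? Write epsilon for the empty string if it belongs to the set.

{epsilon, p, t, u, w}

FIRST(<K>) = {u}
FIRST(<S>) = {epsilon, u, w}  (via <K> t)
FIRST(<N>) = {epsilon, p, u}  (via <K>)
FIRST(<L>) = {u, w}  (via <K> <N> w)
FIRST(<A>) = {epsilon, p, t, u, w}  (via <N> <S>)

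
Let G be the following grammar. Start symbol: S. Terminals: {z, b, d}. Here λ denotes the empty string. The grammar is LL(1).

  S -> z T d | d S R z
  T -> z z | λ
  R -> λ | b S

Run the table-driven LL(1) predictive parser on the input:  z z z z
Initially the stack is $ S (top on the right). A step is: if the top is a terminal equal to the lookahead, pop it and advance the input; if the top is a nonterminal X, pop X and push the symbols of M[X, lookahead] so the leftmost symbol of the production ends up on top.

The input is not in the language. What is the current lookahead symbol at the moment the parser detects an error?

step 1: stack=$ S  input=z z z z $  — expand S -> z T d
step 2: stack=$ d T z  input=z z z z $  — match z
step 3: stack=$ d T  input=z z z $  — expand T -> z z
step 4: stack=$ d z z  input=z z z $  — match z
step 5: stack=$ d z  input=z z $  — match z
step 6: stack=$ d  input=z $  — error: top is terminal d but lookahead is z

z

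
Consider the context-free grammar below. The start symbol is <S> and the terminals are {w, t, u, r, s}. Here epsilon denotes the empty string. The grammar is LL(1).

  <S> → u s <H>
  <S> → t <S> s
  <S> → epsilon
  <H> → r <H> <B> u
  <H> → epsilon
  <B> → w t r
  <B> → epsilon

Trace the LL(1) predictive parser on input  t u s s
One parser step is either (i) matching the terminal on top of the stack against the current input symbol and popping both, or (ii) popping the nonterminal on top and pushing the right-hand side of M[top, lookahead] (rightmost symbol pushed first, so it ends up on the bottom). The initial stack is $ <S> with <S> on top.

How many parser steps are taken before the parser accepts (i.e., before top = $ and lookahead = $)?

     Stack        Input      Action
  1  $ <S>        t u s s $  expand <S> → t <S> s
  2  $ s <S> t    t u s s $  match t
  3  $ s <S>      u s s $    expand <S> → u s <H>
  4  $ s <H> s u  u s s $    match u
  5  $ s <H> s    s s $      match s
  6  $ s <H>      s $        expand <H> → epsilon
  7  $ s          s $        match s
Accept reached after 7 steps.

7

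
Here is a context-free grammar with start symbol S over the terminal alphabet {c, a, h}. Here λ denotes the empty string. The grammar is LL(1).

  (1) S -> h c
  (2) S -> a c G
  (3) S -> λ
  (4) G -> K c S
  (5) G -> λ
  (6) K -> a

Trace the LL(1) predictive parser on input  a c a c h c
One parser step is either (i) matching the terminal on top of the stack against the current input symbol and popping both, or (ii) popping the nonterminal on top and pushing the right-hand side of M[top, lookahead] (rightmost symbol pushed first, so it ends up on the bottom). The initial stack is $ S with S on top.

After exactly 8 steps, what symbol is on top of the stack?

h

     Stack    Input          Action
  1  $ S      a c a c h c $  expand S -> a c G
  2  $ G c a  a c a c h c $  match a
  3  $ G c    c a c h c $    match c
  4  $ G      a c h c $      expand G -> K c S
  5  $ S c K  a c h c $      expand K -> a
  6  $ S c a  a c h c $      match a
  7  $ S c    c h c $        match c
  8  $ S      h c $          expand S -> h c
Stack after step 8: $ c h (top = h).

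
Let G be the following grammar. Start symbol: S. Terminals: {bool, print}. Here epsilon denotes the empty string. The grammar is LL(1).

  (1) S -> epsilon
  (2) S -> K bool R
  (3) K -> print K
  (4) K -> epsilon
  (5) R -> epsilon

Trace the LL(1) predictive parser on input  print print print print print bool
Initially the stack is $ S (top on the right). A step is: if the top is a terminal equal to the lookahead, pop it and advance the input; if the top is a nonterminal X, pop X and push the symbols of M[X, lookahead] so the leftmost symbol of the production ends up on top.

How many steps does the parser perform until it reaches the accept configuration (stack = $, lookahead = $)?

14

      Stack             Input                                 Action
   1  $ S               print print print print print bool $  expand S -> K bool R
   2  $ R bool K        print print print print print bool $  expand K -> print K
   3  $ R bool K print  print print print print print bool $  match print
   4  $ R bool K        print print print print bool $        expand K -> print K
   5  $ R bool K print  print print print print bool $        match print
   6  $ R bool K        print print print bool $              expand K -> print K
   7  $ R bool K print  print print print bool $              match print
   8  $ R bool K        print print bool $                    expand K -> print K
   9  $ R bool K print  print print bool $                    match print
  10  $ R bool K        print bool $                          expand K -> print K
  11  $ R bool K print  print bool $                          match print
  12  $ R bool K        bool $                                expand K -> epsilon
  13  $ R bool          bool $                                match bool
  14  $ R               $                                     expand R -> epsilon
Accept reached after 14 steps.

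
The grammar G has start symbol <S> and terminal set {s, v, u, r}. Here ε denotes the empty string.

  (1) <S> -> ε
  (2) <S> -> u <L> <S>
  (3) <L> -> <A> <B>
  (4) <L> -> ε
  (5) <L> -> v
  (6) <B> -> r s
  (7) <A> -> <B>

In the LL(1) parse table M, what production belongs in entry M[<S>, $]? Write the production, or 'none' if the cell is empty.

FIRST(<S>) = {ε, u}
FIRST(<B>) = {r}
FIRST(<A>) = {r}  (via <B>)
FIRST(<L>) = {ε, r, v}  (via <A> <B>)
FOLLOW(<S>) includes $ since <S> is the start symbol.
FOLLOW(<S>): in <S>->u <L> <S>, the suffix after <S> is empty (adds nothing new). Thus FOLLOW(<S>) = {$}.
For <S> -> ε: FIRST(ε) = {ε}, so it goes in M[<S>, t] for t ∈ {}; since ε ∈ FIRST, also for every t ∈ FOLLOW(<S>) = {$}.
For <S> -> u <L> <S>: FIRST(u <L> <S>) = {u}, so it goes in M[<S>, t] for t ∈ {u}.

<S> -> ε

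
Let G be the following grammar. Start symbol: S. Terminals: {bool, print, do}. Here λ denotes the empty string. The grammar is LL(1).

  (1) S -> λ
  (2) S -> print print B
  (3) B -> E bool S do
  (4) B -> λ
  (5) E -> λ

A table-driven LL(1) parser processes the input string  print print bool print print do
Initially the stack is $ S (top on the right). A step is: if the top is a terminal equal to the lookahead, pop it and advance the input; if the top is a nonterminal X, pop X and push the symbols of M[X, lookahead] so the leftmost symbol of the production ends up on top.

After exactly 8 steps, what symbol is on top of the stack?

step 1: stack=$ S  input=print print bool print print do $  — expand S -> print print B
step 2: stack=$ B print print  input=print print bool print print do $  — match print
step 3: stack=$ B print  input=print bool print print do $  — match print
step 4: stack=$ B  input=bool print print do $  — expand B -> E bool S do
step 5: stack=$ do S bool E  input=bool print print do $  — expand E -> λ
step 6: stack=$ do S bool  input=bool print print do $  — match bool
step 7: stack=$ do S  input=print print do $  — expand S -> print print B
step 8: stack=$ do B print print  input=print print do $  — match print
Stack after step 8: $ do B print (top = print).

print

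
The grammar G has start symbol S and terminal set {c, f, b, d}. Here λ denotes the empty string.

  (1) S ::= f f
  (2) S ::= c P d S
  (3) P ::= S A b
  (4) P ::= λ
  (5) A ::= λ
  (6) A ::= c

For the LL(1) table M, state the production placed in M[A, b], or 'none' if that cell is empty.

A ::= λ

FIRST(S): from S::=f f we get {f}; from S::=c P d S we get {c}. So FIRST(S) = {c, f}.
FIRST(A): from A::=λ we get {λ}; from A::=c we get {c}. So FIRST(A) = {λ, c}.
FIRST(P): from P::=S A b we get {c, f}; from P::=λ we get {λ}. So FIRST(P) = {λ, c, f}.
FOLLOW(S) includes $ since S is the start symbol.
FOLLOW(A): in P::=S A b, A is followed by b with FIRST {b}. Thus FOLLOW(A) = {b}.
For A ::= λ: FIRST(λ) = {λ}, so it goes in M[A, t] for t ∈ {}; since λ ∈ FIRST, also for every t ∈ FOLLOW(A) = {b}.
For A ::= c: FIRST(c) = {c}, so it goes in M[A, t] for t ∈ {c}.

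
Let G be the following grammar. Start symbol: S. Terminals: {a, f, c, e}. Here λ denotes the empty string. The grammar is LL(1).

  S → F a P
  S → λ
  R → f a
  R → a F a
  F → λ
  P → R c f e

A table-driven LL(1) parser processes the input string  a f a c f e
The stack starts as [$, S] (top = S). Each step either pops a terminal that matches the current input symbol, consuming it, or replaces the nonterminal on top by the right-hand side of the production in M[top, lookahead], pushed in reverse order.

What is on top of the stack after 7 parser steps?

c

step 1: stack=$ S  input=a f a c f e $  — expand S → F a P
step 2: stack=$ P a F  input=a f a c f e $  — expand F → λ
step 3: stack=$ P a  input=a f a c f e $  — match a
step 4: stack=$ P  input=f a c f e $  — expand P → R c f e
step 5: stack=$ e f c R  input=f a c f e $  — expand R → f a
step 6: stack=$ e f c a f  input=f a c f e $  — match f
step 7: stack=$ e f c a  input=a c f e $  — match a
Stack after step 7: $ e f c (top = c).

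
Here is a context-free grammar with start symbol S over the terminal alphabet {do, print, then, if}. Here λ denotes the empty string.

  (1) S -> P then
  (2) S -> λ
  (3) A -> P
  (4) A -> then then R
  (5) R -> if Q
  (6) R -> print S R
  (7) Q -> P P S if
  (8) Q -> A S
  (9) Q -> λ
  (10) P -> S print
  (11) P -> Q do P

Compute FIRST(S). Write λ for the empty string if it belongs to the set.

{λ, do, print, then}

FIRST(R) = {if, print}
FIRST(S) = {λ, do, print, then}  (via P then)
FIRST(A) = {do, print, then}  (via P)
FIRST(Q) = {λ, do, print, then}  (via P P S if, A S)
FIRST(P) = {do, print, then}  (via S print, Q do P)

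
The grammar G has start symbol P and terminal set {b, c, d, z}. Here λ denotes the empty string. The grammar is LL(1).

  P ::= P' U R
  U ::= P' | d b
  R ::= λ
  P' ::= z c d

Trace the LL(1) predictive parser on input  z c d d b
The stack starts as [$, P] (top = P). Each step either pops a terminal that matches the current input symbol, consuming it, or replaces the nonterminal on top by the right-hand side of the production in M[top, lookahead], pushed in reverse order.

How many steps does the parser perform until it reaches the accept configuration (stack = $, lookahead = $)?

step 1: stack=$ P  input=z c d d b $  — expand P ::= P' U R
step 2: stack=$ R U P'  input=z c d d b $  — expand P' ::= z c d
step 3: stack=$ R U d c z  input=z c d d b $  — match z
step 4: stack=$ R U d c  input=c d d b $  — match c
step 5: stack=$ R U d  input=d d b $  — match d
step 6: stack=$ R U  input=d b $  — expand U ::= d b
step 7: stack=$ R b d  input=d b $  — match d
step 8: stack=$ R b  input=b $  — match b
step 9: stack=$ R  input=$  — expand R ::= λ
Accept reached after 9 steps.

9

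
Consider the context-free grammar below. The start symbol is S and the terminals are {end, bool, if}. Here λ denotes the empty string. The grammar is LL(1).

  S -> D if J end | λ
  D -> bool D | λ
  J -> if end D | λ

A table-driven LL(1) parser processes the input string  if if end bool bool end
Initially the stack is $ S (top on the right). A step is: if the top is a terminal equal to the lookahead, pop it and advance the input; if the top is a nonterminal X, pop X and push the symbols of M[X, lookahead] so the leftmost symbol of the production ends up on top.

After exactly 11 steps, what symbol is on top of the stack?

end

step 1: stack=$ S  input=if if end bool bool end $  — expand S -> D if J end
step 2: stack=$ end J if D  input=if if end bool bool end $  — expand D -> λ
step 3: stack=$ end J if  input=if if end bool bool end $  — match if
step 4: stack=$ end J  input=if end bool bool end $  — expand J -> if end D
step 5: stack=$ end D end if  input=if end bool bool end $  — match if
step 6: stack=$ end D end  input=end bool bool end $  — match end
step 7: stack=$ end D  input=bool bool end $  — expand D -> bool D
step 8: stack=$ end D bool  input=bool bool end $  — match bool
step 9: stack=$ end D  input=bool end $  — expand D -> bool D
step 10: stack=$ end D bool  input=bool end $  — match bool
step 11: stack=$ end D  input=end $  — expand D -> λ
Stack after step 11: $ end (top = end).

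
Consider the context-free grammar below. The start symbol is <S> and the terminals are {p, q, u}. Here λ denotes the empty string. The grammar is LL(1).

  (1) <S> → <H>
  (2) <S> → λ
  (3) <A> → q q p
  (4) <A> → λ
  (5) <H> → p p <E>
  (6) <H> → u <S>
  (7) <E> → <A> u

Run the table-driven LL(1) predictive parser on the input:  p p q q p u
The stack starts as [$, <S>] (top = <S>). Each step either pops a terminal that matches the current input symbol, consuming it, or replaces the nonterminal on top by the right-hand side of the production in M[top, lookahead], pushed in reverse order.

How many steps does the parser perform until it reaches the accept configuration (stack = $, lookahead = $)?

step 1: stack=$ <S>  input=p p q q p u $  — expand <S> → <H>
step 2: stack=$ <H>  input=p p q q p u $  — expand <H> → p p <E>
step 3: stack=$ <E> p p  input=p p q q p u $  — match p
step 4: stack=$ <E> p  input=p q q p u $  — match p
step 5: stack=$ <E>  input=q q p u $  — expand <E> → <A> u
step 6: stack=$ u <A>  input=q q p u $  — expand <A> → q q p
step 7: stack=$ u p q q  input=q q p u $  — match q
step 8: stack=$ u p q  input=q p u $  — match q
step 9: stack=$ u p  input=p u $  — match p
step 10: stack=$ u  input=u $  — match u
Accept reached after 10 steps.

10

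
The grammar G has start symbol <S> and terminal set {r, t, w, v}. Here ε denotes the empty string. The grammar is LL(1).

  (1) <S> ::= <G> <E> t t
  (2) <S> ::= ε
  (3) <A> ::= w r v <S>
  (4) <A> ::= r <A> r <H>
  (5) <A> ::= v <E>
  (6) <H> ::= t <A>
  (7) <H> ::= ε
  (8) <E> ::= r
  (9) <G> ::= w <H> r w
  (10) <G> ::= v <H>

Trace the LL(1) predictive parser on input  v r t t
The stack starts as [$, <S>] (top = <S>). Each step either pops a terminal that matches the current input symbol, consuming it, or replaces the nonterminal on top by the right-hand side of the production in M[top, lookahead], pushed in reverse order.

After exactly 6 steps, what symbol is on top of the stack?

t

step 1: stack=$ <S>  input=v r t t $  — expand <S> ::= <G> <E> t t
step 2: stack=$ t t <E> <G>  input=v r t t $  — expand <G> ::= v <H>
step 3: stack=$ t t <E> <H> v  input=v r t t $  — match v
step 4: stack=$ t t <E> <H>  input=r t t $  — expand <H> ::= ε
step 5: stack=$ t t <E>  input=r t t $  — expand <E> ::= r
step 6: stack=$ t t r  input=r t t $  — match r
Stack after step 6: $ t t (top = t).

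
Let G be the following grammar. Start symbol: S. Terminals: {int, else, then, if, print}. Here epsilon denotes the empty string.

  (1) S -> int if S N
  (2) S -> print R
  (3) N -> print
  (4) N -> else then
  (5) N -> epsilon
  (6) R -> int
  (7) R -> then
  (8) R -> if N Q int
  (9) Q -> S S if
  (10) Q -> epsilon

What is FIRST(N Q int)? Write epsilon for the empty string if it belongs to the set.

{else, int, print}

FIRST(S) = {int, print}
FIRST(N) = {epsilon, else, print}
FIRST(R) = {if, int, then}
FIRST(Q) = {epsilon, int, print}  (via S S if)
FIRST(N Q int): take FIRST of each symbol in turn, carrying on past any symbol whose FIRST contains epsilon; result {else, int, print}.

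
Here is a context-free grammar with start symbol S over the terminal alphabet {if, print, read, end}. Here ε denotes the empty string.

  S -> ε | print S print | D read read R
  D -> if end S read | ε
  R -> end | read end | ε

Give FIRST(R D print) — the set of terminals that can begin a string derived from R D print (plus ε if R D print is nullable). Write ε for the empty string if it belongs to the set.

FIRST(D): from D->if end S read we get {if}; from D->ε we get {ε}. So FIRST(D) = {ε, if}.
FIRST(R): from R->end we get {end}; from R->read end we get {read}; from R->ε we get {ε}. So FIRST(R) = {ε, end, read}.
FIRST(S): from S->ε we get {ε}; from S->print S print we get {print}; from S->D read read R we get {if, read}. So FIRST(S) = {ε, if, print, read}.
FIRST(R D print): take FIRST of each symbol in turn, carrying on past any symbol whose FIRST contains ε; result {end, if, print, read}.

{end, if, print, read}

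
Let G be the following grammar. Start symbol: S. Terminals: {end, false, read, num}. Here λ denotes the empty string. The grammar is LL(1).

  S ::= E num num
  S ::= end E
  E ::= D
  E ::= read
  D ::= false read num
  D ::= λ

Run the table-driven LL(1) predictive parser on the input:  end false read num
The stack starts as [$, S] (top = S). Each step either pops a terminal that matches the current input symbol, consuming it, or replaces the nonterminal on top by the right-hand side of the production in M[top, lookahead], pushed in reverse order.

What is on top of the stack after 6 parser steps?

num

     Stack             Input                 Action
  1  $ S               end false read num $  expand S ::= end E
  2  $ E end           end false read num $  match end
  3  $ E               false read num $      expand E ::= D
  4  $ D               false read num $      expand D ::= false read num
  5  $ num read false  false read num $      match false
  6  $ num read        read num $            match read
Stack after step 6: $ num (top = num).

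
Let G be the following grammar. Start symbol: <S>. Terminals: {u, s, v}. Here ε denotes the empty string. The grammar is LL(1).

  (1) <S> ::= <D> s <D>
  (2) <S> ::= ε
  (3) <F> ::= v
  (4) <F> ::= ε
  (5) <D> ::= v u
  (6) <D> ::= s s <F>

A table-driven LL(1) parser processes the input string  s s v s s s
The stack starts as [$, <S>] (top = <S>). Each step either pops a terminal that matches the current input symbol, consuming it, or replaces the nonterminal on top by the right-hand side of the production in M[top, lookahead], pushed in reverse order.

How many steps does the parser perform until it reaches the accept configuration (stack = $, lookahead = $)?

11

step 1: stack=$ <S>  input=s s v s s s $  — expand <S> ::= <D> s <D>
step 2: stack=$ <D> s <D>  input=s s v s s s $  — expand <D> ::= s s <F>
step 3: stack=$ <D> s <F> s s  input=s s v s s s $  — match s
step 4: stack=$ <D> s <F> s  input=s v s s s $  — match s
step 5: stack=$ <D> s <F>  input=v s s s $  — expand <F> ::= v
step 6: stack=$ <D> s v  input=v s s s $  — match v
step 7: stack=$ <D> s  input=s s s $  — match s
step 8: stack=$ <D>  input=s s $  — expand <D> ::= s s <F>
step 9: stack=$ <F> s s  input=s s $  — match s
step 10: stack=$ <F> s  input=s $  — match s
step 11: stack=$ <F>  input=$  — expand <F> ::= ε
Accept reached after 11 steps.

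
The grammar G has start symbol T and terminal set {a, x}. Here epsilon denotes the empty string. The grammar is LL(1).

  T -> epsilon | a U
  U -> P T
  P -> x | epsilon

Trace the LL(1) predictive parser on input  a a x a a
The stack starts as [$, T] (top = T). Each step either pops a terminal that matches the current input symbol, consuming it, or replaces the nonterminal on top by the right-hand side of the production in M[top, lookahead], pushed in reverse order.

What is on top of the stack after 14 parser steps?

a

step 1: stack=$ T  input=a a x a a $  — expand T -> a U
step 2: stack=$ U a  input=a a x a a $  — match a
step 3: stack=$ U  input=a x a a $  — expand U -> P T
step 4: stack=$ T P  input=a x a a $  — expand P -> epsilon
step 5: stack=$ T  input=a x a a $  — expand T -> a U
step 6: stack=$ U a  input=a x a a $  — match a
step 7: stack=$ U  input=x a a $  — expand U -> P T
step 8: stack=$ T P  input=x a a $  — expand P -> x
step 9: stack=$ T x  input=x a a $  — match x
step 10: stack=$ T  input=a a $  — expand T -> a U
step 11: stack=$ U a  input=a a $  — match a
step 12: stack=$ U  input=a $  — expand U -> P T
step 13: stack=$ T P  input=a $  — expand P -> epsilon
step 14: stack=$ T  input=a $  — expand T -> a U
Stack after step 14: $ U a (top = a).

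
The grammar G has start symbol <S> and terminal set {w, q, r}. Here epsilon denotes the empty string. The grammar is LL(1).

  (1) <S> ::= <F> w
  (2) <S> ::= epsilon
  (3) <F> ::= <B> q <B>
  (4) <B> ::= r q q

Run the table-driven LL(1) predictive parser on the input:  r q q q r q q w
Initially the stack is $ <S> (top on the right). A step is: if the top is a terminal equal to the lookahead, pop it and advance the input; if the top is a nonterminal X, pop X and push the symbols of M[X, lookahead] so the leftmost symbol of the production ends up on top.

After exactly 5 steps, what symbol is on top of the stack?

     Stack            Input              Action
  1  $ <S>            r q q q r q q w $  expand <S> ::= <F> w
  2  $ w <F>          r q q q r q q w $  expand <F> ::= <B> q <B>
  3  $ w <B> q <B>    r q q q r q q w $  expand <B> ::= r q q
  4  $ w <B> q q q r  r q q q r q q w $  match r
  5  $ w <B> q q q    q q q r q q w $    match q
Stack after step 5: $ w <B> q q (top = q).

q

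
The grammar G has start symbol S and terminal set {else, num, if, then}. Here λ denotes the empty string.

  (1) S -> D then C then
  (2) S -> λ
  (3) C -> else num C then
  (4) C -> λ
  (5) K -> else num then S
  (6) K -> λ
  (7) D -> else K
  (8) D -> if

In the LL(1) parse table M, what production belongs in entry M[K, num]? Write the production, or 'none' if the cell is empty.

FIRST(C) = {λ, else}
FIRST(K) = {λ, else}
FIRST(D) = {else, if}
FIRST(S) = {λ, else, if}  (via D then C then)
FOLLOW(S) includes $ since S is the start symbol.
FOLLOW(D): in S->D then C then, D is followed by then C then with FIRST {then}. Thus FOLLOW(D) = {then}.
FOLLOW(K): in D->else K, the suffix after K is empty, so FOLLOW(K) ⊇ FOLLOW(D) = {then}. Thus FOLLOW(K) = {then}.
For K -> else num then S: FIRST(else num then S) = {else}, so it goes in M[K, t] for t ∈ {else}.
For K -> λ: FIRST(λ) = {λ}, so it goes in M[K, t] for t ∈ {}; since λ ∈ FIRST, also for every t ∈ FOLLOW(K) = {then}.
None of these place a production in M[K, num].

none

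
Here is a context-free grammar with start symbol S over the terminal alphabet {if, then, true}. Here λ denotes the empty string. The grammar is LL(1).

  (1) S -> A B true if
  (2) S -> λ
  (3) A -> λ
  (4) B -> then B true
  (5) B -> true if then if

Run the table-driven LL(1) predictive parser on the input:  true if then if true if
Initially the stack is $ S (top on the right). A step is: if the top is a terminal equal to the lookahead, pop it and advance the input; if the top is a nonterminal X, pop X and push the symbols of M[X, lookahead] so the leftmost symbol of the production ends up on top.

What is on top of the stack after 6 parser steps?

if

step 1: stack=$ S  input=true if then if true if $  — expand S -> A B true if
step 2: stack=$ if true B A  input=true if then if true if $  — expand A -> λ
step 3: stack=$ if true B  input=true if then if true if $  — expand B -> true if then if
step 4: stack=$ if true if then if true  input=true if then if true if $  — match true
step 5: stack=$ if true if then if  input=if then if true if $  — match if
step 6: stack=$ if true if then  input=then if true if $  — match then
Stack after step 6: $ if true if (top = if).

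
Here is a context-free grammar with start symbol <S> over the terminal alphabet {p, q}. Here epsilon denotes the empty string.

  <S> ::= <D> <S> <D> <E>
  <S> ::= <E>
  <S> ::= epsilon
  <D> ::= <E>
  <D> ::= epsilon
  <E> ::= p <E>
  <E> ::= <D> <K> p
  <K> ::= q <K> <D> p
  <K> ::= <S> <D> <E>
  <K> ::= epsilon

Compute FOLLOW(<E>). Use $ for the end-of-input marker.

{$, p, q}

FIRST(<S>) = {epsilon, p, q}  (via <D> <S> <D> <E>, <E>)
FIRST(<D>) = {epsilon, p, q}  (via <E>)
FIRST(<E>) = {p, q}  (via <D> <K> p)
FIRST(<K>) = {epsilon, p, q}  (via <S> <D> <E>)
FOLLOW(<S>) includes $ since <S> is the start symbol.
FOLLOW(<S>): in <S>::=<D> <S> <D> <E>, <S> is followed by <D> <E> with FIRST {p, q}; in <K>::=<S> <D> <E>, <S> is followed by <D> <E> with FIRST {p, q}. Thus FOLLOW(<S>) = {$, p, q}.
FOLLOW(<D>): in <S>::=<D> <S> <D> <E> (occurrence 1), <D> is followed by <S> <D> <E> with FIRST {p, q}; in <S>::=<D> <S> <D> <E> (occurrence 2), <D> is followed by <E> with FIRST {p, q}; in <E>::=<D> <K> p, <D> is followed by <K> p with FIRST {p, q}; in <K>::=q <K> <D> p, <D> is followed by p with FIRST {p}; in <K>::=<S> <D> <E>, <D> is followed by <E> with FIRST {p, q}. Thus FOLLOW(<D>) = {p, q}.
FOLLOW(<K>): in <E>::=<D> <K> p, <K> is followed by p with FIRST {p}; in <K>::=q <K> <D> p, <K> is followed by <D> p with FIRST {p, q}. Thus FOLLOW(<K>) = {p, q}.
FOLLOW(<E>): in <S>::=<D> <S> <D> <E>, the suffix after <E> is empty, so FOLLOW(<E>) ⊇ FOLLOW(<S>) = {$, p, q}; in <S>::=<E>, the suffix after <E> is empty, so FOLLOW(<E>) ⊇ FOLLOW(<S>) = {$, p, q}; in <D>::=<E>, the suffix after <E> is empty, so FOLLOW(<E>) ⊇ FOLLOW(<D>) = {p, q}; in <E>::=p <E>, the suffix after <E> is empty (adds nothing new); in <K>::=<S> <D> <E>, the suffix after <E> is empty, so FOLLOW(<E>) ⊇ FOLLOW(<K>) = {p, q}. Thus FOLLOW(<E>) = {$, p, q}.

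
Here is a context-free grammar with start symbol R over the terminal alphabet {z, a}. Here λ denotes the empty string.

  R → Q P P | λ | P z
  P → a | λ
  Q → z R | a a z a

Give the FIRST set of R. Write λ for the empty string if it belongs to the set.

FIRST(P) = {λ, a}
FIRST(Q) = {a, z}
FIRST(R) = {λ, a, z}  (via Q P P, P z)

{λ, a, z}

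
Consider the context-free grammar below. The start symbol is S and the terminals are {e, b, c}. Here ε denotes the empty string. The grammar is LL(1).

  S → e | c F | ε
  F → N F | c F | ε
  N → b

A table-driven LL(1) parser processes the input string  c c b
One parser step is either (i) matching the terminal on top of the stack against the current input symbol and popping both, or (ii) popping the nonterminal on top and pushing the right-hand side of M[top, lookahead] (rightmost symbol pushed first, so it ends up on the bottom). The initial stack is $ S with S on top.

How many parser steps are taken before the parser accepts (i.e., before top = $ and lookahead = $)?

     Stack  Input    Action
  1  $ S    c c b $  expand S → c F
  2  $ F c  c c b $  match c
  3  $ F    c b $    expand F → c F
  4  $ F c  c b $    match c
  5  $ F    b $      expand F → N F
  6  $ F N  b $      expand N → b
  7  $ F b  b $      match b
  8  $ F    $        expand F → ε
Accept reached after 8 steps.

8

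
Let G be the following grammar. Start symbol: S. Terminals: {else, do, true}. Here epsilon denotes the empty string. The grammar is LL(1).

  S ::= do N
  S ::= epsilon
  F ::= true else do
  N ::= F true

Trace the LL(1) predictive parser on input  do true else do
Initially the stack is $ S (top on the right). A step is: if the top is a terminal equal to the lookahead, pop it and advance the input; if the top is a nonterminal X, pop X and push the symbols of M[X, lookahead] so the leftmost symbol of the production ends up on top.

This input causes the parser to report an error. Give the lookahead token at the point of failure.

$

step 1: stack=$ S  input=do true else do $  — expand S ::= do N
step 2: stack=$ N do  input=do true else do $  — match do
step 3: stack=$ N  input=true else do $  — expand N ::= F true
step 4: stack=$ true F  input=true else do $  — expand F ::= true else do
step 5: stack=$ true do else true  input=true else do $  — match true
step 6: stack=$ true do else  input=else do $  — match else
step 7: stack=$ true do  input=do $  — match do
step 8: stack=$ true  input=$  — error: top is terminal true but lookahead is $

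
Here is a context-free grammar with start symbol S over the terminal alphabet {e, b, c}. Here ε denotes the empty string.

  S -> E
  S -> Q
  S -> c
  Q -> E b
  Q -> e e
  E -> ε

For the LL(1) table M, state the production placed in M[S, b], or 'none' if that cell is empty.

S -> Q

FIRST(E) = {ε}
FIRST(Q) = {b, e}  (via E b)
FIRST(S) = {ε, b, c, e}  (via E, Q)
FOLLOW(S) includes $ since S is the start symbol.
FOLLOW(S): S appears on no right-hand side. Thus FOLLOW(S) = {$}.
For S -> E: FIRST(E) = {ε}, so it goes in M[S, t] for t ∈ {}; since ε ∈ FIRST, also for every t ∈ FOLLOW(S) = {$}.
For S -> Q: FIRST(Q) = {b, e}, so it goes in M[S, t] for t ∈ {b, e}.
For S -> c: FIRST(c) = {c}, so it goes in M[S, t] for t ∈ {c}.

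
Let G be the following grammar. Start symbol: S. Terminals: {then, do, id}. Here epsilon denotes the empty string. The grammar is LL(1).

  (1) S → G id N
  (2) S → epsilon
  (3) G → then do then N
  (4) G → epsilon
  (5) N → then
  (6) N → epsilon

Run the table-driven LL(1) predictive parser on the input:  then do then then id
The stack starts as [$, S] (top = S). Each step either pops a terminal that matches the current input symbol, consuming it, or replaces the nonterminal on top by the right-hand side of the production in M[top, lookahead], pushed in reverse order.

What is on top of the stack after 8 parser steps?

step 1: stack=$ S  input=then do then then id $  — expand S → G id N
step 2: stack=$ N id G  input=then do then then id $  — expand G → then do then N
step 3: stack=$ N id N then do then  input=then do then then id $  — match then
step 4: stack=$ N id N then do  input=do then then id $  — match do
step 5: stack=$ N id N then  input=then then id $  — match then
step 6: stack=$ N id N  input=then id $  — expand N → then
step 7: stack=$ N id then  input=then id $  — match then
step 8: stack=$ N id  input=id $  — match id
Stack after step 8: $ N (top = N).

N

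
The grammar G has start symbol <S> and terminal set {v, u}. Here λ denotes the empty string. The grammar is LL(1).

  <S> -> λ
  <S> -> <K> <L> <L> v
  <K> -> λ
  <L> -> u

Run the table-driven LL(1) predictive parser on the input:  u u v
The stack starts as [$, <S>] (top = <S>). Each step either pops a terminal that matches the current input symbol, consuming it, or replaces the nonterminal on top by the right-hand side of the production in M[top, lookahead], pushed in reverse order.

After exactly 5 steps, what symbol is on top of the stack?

     Stack            Input    Action
  1  $ <S>            u u v $  expand <S> -> <K> <L> <L> v
  2  $ v <L> <L> <K>  u u v $  expand <K> -> λ
  3  $ v <L> <L>      u u v $  expand <L> -> u
  4  $ v <L> u        u u v $  match u
  5  $ v <L>          u v $    expand <L> -> u
Stack after step 5: $ v u (top = u).

u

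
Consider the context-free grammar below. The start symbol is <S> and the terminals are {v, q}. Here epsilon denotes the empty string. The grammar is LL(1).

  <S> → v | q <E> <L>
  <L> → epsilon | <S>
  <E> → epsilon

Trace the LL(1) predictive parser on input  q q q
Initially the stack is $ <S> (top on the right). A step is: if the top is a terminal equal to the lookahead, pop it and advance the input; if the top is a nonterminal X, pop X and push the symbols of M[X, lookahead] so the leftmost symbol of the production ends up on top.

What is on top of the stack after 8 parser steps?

<S>

     Stack        Input    Action
  1  $ <S>        q q q $  expand <S> → q <E> <L>
  2  $ <L> <E> q  q q q $  match q
  3  $ <L> <E>    q q $    expand <E> → epsilon
  4  $ <L>        q q $    expand <L> → <S>
  5  $ <S>        q q $    expand <S> → q <E> <L>
  6  $ <L> <E> q  q q $    match q
  7  $ <L> <E>    q $      expand <E> → epsilon
  8  $ <L>        q $      expand <L> → <S>
Stack after step 8: $ <S> (top = <S>).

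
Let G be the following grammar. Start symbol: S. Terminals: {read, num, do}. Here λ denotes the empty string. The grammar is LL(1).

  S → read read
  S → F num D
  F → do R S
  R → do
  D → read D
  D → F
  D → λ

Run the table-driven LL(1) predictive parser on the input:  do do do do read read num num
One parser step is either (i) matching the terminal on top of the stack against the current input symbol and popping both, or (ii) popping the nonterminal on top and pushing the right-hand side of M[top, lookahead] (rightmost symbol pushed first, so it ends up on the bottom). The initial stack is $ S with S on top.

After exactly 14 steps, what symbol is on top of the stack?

step 1: stack=$ S  input=do do do do read read num num $  — expand S → F num D
step 2: stack=$ D num F  input=do do do do read read num num $  — expand F → do R S
step 3: stack=$ D num S R do  input=do do do do read read num num $  — match do
step 4: stack=$ D num S R  input=do do do read read num num $  — expand R → do
step 5: stack=$ D num S do  input=do do do read read num num $  — match do
step 6: stack=$ D num S  input=do do read read num num $  — expand S → F num D
step 7: stack=$ D num D num F  input=do do read read num num $  — expand F → do R S
step 8: stack=$ D num D num S R do  input=do do read read num num $  — match do
step 9: stack=$ D num D num S R  input=do read read num num $  — expand R → do
step 10: stack=$ D num D num S do  input=do read read num num $  — match do
step 11: stack=$ D num D num S  input=read read num num $  — expand S → read read
step 12: stack=$ D num D num read read  input=read read num num $  — match read
step 13: stack=$ D num D num read  input=read num num $  — match read
step 14: stack=$ D num D num  input=num num $  — match num
Stack after step 14: $ D num D (top = D).

D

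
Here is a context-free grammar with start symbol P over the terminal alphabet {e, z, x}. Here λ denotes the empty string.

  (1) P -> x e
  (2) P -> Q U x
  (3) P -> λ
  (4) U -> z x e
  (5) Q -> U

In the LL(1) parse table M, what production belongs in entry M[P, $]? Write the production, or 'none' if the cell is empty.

P -> λ

FIRST(U) = {z}
FIRST(Q) = {z}  (via U)
FIRST(P) = {λ, x, z}  (via Q U x)
FOLLOW(P) includes $ since P is the start symbol.
FOLLOW(P): P appears on no right-hand side. Thus FOLLOW(P) = {$}.
For P -> x e: FIRST(x e) = {x}, so it goes in M[P, t] for t ∈ {x}.
For P -> Q U x: FIRST(Q U x) = {z}, so it goes in M[P, t] for t ∈ {z}.
For P -> λ: FIRST(λ) = {λ}, so it goes in M[P, t] for t ∈ {}; since λ ∈ FIRST, also for every t ∈ FOLLOW(P) = {$}.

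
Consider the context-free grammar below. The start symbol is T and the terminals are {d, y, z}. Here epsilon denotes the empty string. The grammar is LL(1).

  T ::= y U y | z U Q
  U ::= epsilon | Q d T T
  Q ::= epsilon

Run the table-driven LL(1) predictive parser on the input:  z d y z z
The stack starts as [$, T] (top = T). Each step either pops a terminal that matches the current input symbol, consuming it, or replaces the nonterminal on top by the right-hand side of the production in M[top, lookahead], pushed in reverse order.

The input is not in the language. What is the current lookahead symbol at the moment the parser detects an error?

     Stack        Input        Action
  1  $ T          z d y z z $  expand T ::= z U Q
  2  $ Q U z      z d y z z $  match z
  3  $ Q U        d y z z $    expand U ::= Q d T T
  4  $ Q T T d Q  d y z z $    expand Q ::= epsilon
  5  $ Q T T d    d y z z $    match d
  6  $ Q T T      y z z $      expand T ::= y U y
  7  $ Q T y U y  y z z $      match y
  8  $ Q T y U    z z $        expand U ::= epsilon
  9  $ Q T y      z z $        error: top is terminal y but lookahead is z

z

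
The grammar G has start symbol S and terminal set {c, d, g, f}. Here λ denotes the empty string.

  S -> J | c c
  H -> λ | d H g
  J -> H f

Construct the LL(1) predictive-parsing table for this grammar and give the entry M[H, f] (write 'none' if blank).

H -> λ

FIRST(H): from H->λ we get {λ}; from H->d H g we get {d}. So FIRST(H) = {λ, d}.
FIRST(J): from J->H f we get {d, f}. So FIRST(J) = {d, f}.
FIRST(S): from S->J we get {d, f}; from S->c c we get {c}. So FIRST(S) = {c, d, f}.
FOLLOW(S) includes $ since S is the start symbol.
FOLLOW(H): in H->d H g, H is followed by g with FIRST {g}; in J->H f, H is followed by f with FIRST {f}. Thus FOLLOW(H) = {f, g}.
For H -> λ: FIRST(λ) = {λ}, so it goes in M[H, t] for t ∈ {}; since λ ∈ FIRST, also for every t ∈ FOLLOW(H) = {f, g}.
For H -> d H g: FIRST(d H g) = {d}, so it goes in M[H, t] for t ∈ {d}.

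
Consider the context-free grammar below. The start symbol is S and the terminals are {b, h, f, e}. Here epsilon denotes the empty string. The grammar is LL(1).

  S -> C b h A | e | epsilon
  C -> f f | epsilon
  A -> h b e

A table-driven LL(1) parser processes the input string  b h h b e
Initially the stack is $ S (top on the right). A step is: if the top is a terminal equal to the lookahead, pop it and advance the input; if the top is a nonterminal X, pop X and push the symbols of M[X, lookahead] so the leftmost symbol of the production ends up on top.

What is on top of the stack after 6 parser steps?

b

step 1: stack=$ S  input=b h h b e $  — expand S -> C b h A
step 2: stack=$ A h b C  input=b h h b e $  — expand C -> epsilon
step 3: stack=$ A h b  input=b h h b e $  — match b
step 4: stack=$ A h  input=h h b e $  — match h
step 5: stack=$ A  input=h b e $  — expand A -> h b e
step 6: stack=$ e b h  input=h b e $  — match h
Stack after step 6: $ e b (top = b).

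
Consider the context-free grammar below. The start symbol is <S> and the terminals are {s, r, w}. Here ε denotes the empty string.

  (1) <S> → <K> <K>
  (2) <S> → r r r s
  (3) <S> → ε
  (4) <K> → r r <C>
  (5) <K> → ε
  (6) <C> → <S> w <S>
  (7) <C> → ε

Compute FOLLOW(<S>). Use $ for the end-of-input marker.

{$, r, w}

FIRST(<K>): from <K>→r r <C> we get {r}; from <K>→ε we get {ε}. So FIRST(<K>) = {ε, r}.
FIRST(<S>): from <S>→<K> <K> we get {ε, r}; from <S>→r r r s we get {r}; from <S>→ε we get {ε}. So FIRST(<S>) = {ε, r}.
FIRST(<C>): from <C>→<S> w <S> we get {r, w}; from <C>→ε we get {ε}. So FIRST(<C>) = {ε, r, w}.
FOLLOW(<S>) includes $ since <S> is the start symbol.
FOLLOW(<S>): in <C>→<S> w <S> (occurrence 1), <S> is followed by w <S> with FIRST {w}; in <C>→<S> w <S> (occurrence 2), the suffix after <S> is empty, so FOLLOW(<S>) ⊇ FOLLOW(<C>) = {$, r, w}. Thus FOLLOW(<S>) = {$, r, w}.
FOLLOW(<K>): in <S>→<K> <K> (occurrence 1), <K> is followed by <K> with FIRST {ε, r}; in <S>→<K> <K> (occurrence 1), the suffix after <K> is nullable, so FOLLOW(<K>) ⊇ FOLLOW(<S>) = {$, r, w}; in <S>→<K> <K> (occurrence 2), the suffix after <K> is empty, so FOLLOW(<K>) ⊇ FOLLOW(<S>) = {$, r, w}. Thus FOLLOW(<K>) = {$, r, w}.
FOLLOW(<C>): in <K>→r r <C>, the suffix after <C> is empty, so FOLLOW(<C>) ⊇ FOLLOW(<K>) = {$, r, w}. Thus FOLLOW(<C>) = {$, r, w}.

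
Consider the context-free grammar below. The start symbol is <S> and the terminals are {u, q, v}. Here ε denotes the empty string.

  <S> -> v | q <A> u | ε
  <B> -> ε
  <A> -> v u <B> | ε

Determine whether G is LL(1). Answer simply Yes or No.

Yes

FIRST(<S>) = {ε, q, v}
FIRST(<B>) = {ε}
FIRST(<A>) = {ε, v}
FOLLOW(<S>) = {$}
FOLLOW(<B>) = {u}
FOLLOW(<A>) = {u}
Each cell of M receives at most one production.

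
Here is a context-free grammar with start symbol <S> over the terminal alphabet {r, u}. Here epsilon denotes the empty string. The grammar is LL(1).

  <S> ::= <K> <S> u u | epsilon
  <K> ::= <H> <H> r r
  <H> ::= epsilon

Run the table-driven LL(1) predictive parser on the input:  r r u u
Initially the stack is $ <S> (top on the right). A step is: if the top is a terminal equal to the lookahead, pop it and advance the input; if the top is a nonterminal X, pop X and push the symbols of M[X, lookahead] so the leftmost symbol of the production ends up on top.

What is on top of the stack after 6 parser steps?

     Stack                  Input      Action
  1  $ <S>                  r r u u $  expand <S> ::= <K> <S> u u
  2  $ u u <S> <K>          r r u u $  expand <K> ::= <H> <H> r r
  3  $ u u <S> r r <H> <H>  r r u u $  expand <H> ::= epsilon
  4  $ u u <S> r r <H>      r r u u $  expand <H> ::= epsilon
  5  $ u u <S> r r          r r u u $  match r
  6  $ u u <S> r            r u u $    match r
Stack after step 6: $ u u <S> (top = <S>).

<S>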